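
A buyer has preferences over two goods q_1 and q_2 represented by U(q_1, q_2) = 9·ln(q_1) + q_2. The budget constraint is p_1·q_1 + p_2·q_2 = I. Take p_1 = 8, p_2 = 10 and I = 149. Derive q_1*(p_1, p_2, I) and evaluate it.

q_1* = 11.25

Set MRS = p_1/p_2: (9/q_1)/1 = p_1/p_2.
So q_1*(p_1,p_2) = 9·p_2/p_1, independent of income; and q_2* = (I − 9·p_2)/p_2.
At the given prices: q_1* = 9·10/8 = 11.25.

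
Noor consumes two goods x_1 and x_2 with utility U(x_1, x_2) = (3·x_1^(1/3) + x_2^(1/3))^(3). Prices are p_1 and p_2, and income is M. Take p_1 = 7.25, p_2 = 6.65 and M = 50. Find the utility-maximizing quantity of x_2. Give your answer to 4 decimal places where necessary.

x_2* = 1.2581

MU_x_1 ∝ 3·x_1^(-2/3), MU_x_2 ∝ x_2^(-2/3), so MRS = 3·(x_2/x_1)^(2/3) = p_1/p_2.
Hence x_2/x_1 = ((1/3)·p_1/p_2)^(1/(2/3)), i.e. raised to the 1.5 power.
Substitute x_2 = (x_2/x_1)·x_1 into the budget: x_1* = M/(p_1 + p_2·(x_2/x_1)).
Numerically x_2/x_1 = 0.219075, so x_1* = 50/(7.25 + 6.65·0.219075) = 5.7426 and x_2* = 0.219075·5.7426 = 1.2581.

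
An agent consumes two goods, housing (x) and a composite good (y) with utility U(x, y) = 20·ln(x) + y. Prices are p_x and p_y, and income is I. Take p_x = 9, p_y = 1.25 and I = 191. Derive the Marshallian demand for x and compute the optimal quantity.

x* = 2.7778

Set MRS = p_x/p_y: (20/x)/1 = p_x/p_y.
So x*(p_x,p_y) = 20·p_y/p_x, independent of income; and y* = (I − 20·p_y)/p_y.
At the given prices: x* = 20·1.25/9 = 2.7778.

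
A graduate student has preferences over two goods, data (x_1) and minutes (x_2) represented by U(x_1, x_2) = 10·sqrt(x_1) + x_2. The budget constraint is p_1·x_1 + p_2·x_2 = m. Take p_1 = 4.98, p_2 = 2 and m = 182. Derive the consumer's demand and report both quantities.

Plugging in: x_1* = (5·2/4.98)² = 4.0322, x_2* = 80.9598.

x_1* = 4.0322, x_2* = 80.9598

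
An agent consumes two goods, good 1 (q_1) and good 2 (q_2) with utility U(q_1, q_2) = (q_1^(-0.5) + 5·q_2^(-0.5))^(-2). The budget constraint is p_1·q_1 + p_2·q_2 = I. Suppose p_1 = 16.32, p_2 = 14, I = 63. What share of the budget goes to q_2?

From the CES first-order condition, (1/5)·(q_2/q_1)^(1.5) = p_1/p_2.
Hence q_2/q_1 = (5·p_1/p_2)^(1/(1.5)), i.e. raised to the 2/3 power.
Substitute q_2 = (q_2/q_1)·q_1 into the budget: q_1* = I/(p_1 + p_2·(q_2/q_1)).
Numerically q_2/q_1 = 3.23873, so q_1* = 63/(16.32 + 14·3.23873) = 1.0217 and q_2* = 3.23873·1.0217 = 3.309.
Expenditure on q_2: 14·3.309 = 46.3259; share = 0.7353.

share on q_2 = 0.7353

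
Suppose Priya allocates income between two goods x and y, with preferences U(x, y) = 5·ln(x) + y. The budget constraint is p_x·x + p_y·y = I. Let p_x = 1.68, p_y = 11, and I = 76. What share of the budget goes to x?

MU_x = 5/x, MU_y = 1. Tangency: 5/x = p_x/p_y.
So x*(p_x,p_y) = 5·p_y/p_x, independent of income; and y* = (I − 5·p_y)/p_y.
At the given prices: x* = 5·11/1.68 = 32.7381, and y* = 1.9091.
Expenditure on x: 1.68·32.7381 = 55; share = 0.7237.

share on x = 0.7237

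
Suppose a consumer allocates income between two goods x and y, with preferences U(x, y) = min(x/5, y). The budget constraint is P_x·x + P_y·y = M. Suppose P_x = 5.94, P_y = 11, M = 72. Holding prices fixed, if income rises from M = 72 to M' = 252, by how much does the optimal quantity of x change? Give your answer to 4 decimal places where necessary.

With perfect complements, no substitution: consume in ratio x:y = 5:1.
Budget: P_x·x + P_y·(1/5)·x = M, so (5·P_x + P_y)·x = 5·M.
Demand: x*(P_x,P_y,M) = 5·M/(5·P_x + P_y), y* = M/(5·P_x + P_y).
Here 5·5.94 + 11 = 40.7, giving x* = 8.8452.
At M' = 252: x* = 30.9582. Change: 30.9582 − 8.8452 = 22.113.

Δx* = 22.113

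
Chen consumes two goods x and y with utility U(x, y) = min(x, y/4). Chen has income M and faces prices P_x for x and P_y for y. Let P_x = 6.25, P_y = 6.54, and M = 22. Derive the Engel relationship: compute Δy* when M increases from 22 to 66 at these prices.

Leontief preferences: the optimum is at the kink where x/1 = y/4, i.e. y = 4·x.
Budget: P_x·x + P_y·4·x = M, so (P_x + 4·P_y)·x = M.
Demand: x*(P_x,P_y,M) = M/(P_x + 4·P_y), y* = 4·M/(P_x + 4·P_y).
Here 6.25 + 4·6.54 = 32.41, giving y* = 2.7152.
At M' = 66: y* = 8.1456. Change: 8.1456 − 2.7152 = 5.4304.

Δy* = 5.4304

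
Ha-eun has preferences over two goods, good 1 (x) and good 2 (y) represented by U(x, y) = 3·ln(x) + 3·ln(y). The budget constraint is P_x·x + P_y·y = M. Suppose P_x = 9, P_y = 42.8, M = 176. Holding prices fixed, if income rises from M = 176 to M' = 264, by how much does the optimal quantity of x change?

Δx* = 4.8889

The MRS is y/x. Set MRS = P_x/P_y.
Rearranging, P_y·y = P_x·x. Substituting into the budget gives P_x·x·(1 + 1) = M.
Demand: x*(P_x,P_y,M) = 0.5·M/P_x and y* = 0.5·M/P_y.
At P_x=9, P_y=42.8, M=176: x* = 0.5·176/9 = 9.7778.
At M' = 264: x* = 14.6667. Change: 14.6667 − 9.7778 = 4.8889.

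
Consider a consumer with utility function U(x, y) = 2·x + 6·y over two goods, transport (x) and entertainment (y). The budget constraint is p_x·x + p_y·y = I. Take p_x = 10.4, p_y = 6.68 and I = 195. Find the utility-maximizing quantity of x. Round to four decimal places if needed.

Perfect substitutes: compare marginal utility per dollar. 2/p_x vs 6/p_y → 0.1923 vs 0.8982.
y gives more utility per dollar, so spend all income on y: y* = I/p_y, x* = 0.
Numerically: x* = 0, y* = 29.1916.

x* = 0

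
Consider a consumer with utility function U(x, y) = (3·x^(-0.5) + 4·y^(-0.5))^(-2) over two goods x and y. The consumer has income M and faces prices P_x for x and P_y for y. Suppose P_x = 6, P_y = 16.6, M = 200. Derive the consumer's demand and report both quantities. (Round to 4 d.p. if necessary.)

MRS = MU_x/MU_y = (3/4)·(y/x)^(1.5). Set equal to P_x/P_y.
Hence y/x = ((4/3)·P_x/P_y)^(1/(1.5)), i.e. raised to the 2/3 power.
With the ratio pinned down, the budget gives x* = M/(P_x + P_y·(y/x)) and y* = (y/x)·x*.
Numerically y/x = 0.614688, so x* = 200/(6 + 16.6·0.614688) = 12.3428 and y* = 0.614688·12.3428 = 7.587.

x* = 12.3428, y* = 7.587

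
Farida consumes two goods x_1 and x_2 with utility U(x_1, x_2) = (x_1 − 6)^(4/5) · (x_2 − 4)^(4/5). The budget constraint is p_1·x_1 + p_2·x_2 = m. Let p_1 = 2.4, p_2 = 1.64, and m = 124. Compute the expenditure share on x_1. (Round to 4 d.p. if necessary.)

MRS = (x_2−4)/(x_1−6). Tangency with p_1/p_2 gives x_2−4 = (p_1/p_2)·(x_1−6).
Substituting into the budget: x_1* = 6 + 0.5·(m − 6·p_1 − 4·p_2)/p_1, and x_2* = 4 + 0.5·(…)/p_2.
Discretionary income = 124 − 6·2.4 − 4·1.64 = 103.04; x_1* = 6 + 0.5·103.04/2.4 = 27.4667; x_2* = 4 + 0.5·103.04/1.64 = 35.4146.
Expenditure on x_1: 2.4·27.4667 = 65.92; share = 0.5316.

share on x_1 = 0.5316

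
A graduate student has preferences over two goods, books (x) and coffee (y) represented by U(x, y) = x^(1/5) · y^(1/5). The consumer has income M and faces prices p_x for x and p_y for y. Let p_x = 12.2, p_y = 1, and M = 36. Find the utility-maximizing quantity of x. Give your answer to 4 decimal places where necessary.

x* = 1.4754

Demand: x*(p_x,p_y,M) = 0.5·M/p_x and y* = 0.5·M/p_y.
At p_x=12.2, p_y=1, M=36: x* = 0.5·36/12.2 = 1.4754.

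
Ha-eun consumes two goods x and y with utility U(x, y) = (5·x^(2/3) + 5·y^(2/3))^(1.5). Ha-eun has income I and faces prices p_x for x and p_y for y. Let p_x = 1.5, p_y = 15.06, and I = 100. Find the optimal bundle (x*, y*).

x* = 66.0118, y* = 0.0652

MRS = MU_x/MU_y = (y/x)^(1/3). Set equal to p_x/p_y.
Solve for the ratio: y/x = [p_x/p_y]^(3).
Substitute y = (y/x)·x into the budget: x* = I/(p_x + p_y·(y/x)).
Numerically y/x = 0.000988, so x* = 100/(1.5 + 15.06·0.000988) = 66.0118 and y* = 0.000988·66.0118 = 0.0652.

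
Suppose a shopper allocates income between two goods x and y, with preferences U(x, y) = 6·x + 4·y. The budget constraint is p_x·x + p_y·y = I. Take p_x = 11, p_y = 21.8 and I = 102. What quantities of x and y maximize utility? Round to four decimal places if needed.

x gives more utility per dollar, so spend all income on x: x* = I/p_x, y* = 0.
Numerically: x* = 9.2727, y* = 0.

x* = 9.2727, y* = 0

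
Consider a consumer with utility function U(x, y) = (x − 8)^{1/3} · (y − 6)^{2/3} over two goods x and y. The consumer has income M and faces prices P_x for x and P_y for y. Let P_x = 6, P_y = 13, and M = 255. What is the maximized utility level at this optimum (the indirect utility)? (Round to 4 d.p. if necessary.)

MRS = (1/2)·(y−6)/(x−8). Tangency with P_x/P_y gives y−6 = 2·(P_x/P_y)·(x−8).
After buying the subsistence bundle (8, 6), a share 1/3 of the remaining income goes to x: x* = 8 + 1/3·(M − 8P_x − 6P_y)/P_x.
Discretionary income = 255 − 8·6 − 6·13 = 129; x* = 8 + 1/3·129/6 = 15.1667; y* = 6 + 2/3·129/13 = 12.6154.
Utility at the optimum: U(15.1667, 12.6154) = 6.7943.

V = 6.7943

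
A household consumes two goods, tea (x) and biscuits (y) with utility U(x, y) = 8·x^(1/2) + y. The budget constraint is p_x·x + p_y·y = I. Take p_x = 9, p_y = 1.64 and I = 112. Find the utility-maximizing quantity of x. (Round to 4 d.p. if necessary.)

x* = 0.5313

Thus x* = (4·p_y/p_x)² — independent of I — with the rest of income spent on y.
Plugging in: x* = (4·1.64/9)² = 0.5313.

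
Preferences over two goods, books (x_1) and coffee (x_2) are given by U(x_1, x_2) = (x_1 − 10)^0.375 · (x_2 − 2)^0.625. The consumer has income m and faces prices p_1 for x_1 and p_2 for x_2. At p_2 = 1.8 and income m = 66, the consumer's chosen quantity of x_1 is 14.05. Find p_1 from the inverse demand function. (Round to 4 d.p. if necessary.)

Let x_1' = x_1−10, x_2' = x_2−2. MRS = (3/5)·x_2'/x_1' = p_1/p_2.
After buying the subsistence bundle (10, 2), a share 0.375 of the remaining income goes to x_1: x_1* = 10 + 0.375·(m − 10p_1 − 2p_2)/p_1.
Set x_1* = 14.05 in the demand function and solve for p_1: p_1 = 3.

p_1 = 3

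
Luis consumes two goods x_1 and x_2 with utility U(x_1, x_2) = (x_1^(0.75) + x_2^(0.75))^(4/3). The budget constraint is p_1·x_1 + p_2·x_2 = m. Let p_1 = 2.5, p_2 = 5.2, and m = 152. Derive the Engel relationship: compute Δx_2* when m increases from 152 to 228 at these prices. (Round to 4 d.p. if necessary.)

Δx_2* = 1.4617

MU_x_1 ∝ x_1^(-0.25), MU_x_2 ∝ x_2^(-0.25), so MRS = (x_2/x_1)^(0.25) = p_1/p_2.
Hence x_2/x_1 = (p_1/p_2)^(1/(0.25)), i.e. raised to the 4 power.
With the ratio pinned down, the budget gives x_1* = m/(p_1 + p_2·(x_2/x_1)) and x_2* = (x_2/x_1)·x_1*.
Numerically x_2/x_1 = 0.053425, so x_1* = 152/(2.5 + 5.2·0.053425) = 54.7193 and x_2* = 0.053425·54.7193 = 2.9234.
At m' = 228: x_2* = 4.3851. Change: 4.3851 − 2.9234 = 1.4617.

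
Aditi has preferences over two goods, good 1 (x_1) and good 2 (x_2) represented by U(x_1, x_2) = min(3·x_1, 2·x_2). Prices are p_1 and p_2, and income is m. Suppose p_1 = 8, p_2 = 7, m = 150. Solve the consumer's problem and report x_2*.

Leontief preferences: the optimum is at the kink where x_1/2 = x_2/3, i.e. x_2 = (3/2)·x_1.
Budget: p_1·x_1 + p_2·(3/2)·x_1 = m, so (2·p_1 + 3·p_2)·x_1 = 2·m.
Demand: x_1*(p_1,p_2,m) = 2·m/(2·p_1 + 3·p_2), x_2* = 3·m/(2·p_1 + 3·p_2).
Here 2·8 + 3·7 = 37, giving x_2* = 12.1622.

x_2* = 12.1622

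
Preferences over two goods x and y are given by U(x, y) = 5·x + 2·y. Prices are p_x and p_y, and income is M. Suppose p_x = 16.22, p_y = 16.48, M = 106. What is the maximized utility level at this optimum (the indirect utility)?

Perfect substitutes: compare marginal utility per dollar. 5/p_x vs 2/p_y → 0.3083 vs 0.1214.
x gives more utility per dollar, so spend all income on x: x* = M/p_x, y* = 0.
Numerically: x* = 6.5351, y* = 0.
Utility at the optimum: U(6.5351, 0) = 32.6757.

V = 32.6757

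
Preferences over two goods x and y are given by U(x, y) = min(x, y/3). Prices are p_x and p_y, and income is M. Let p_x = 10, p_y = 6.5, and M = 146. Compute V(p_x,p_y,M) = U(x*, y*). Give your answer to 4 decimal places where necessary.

V = 4.9492

Demand: x*(p_x,p_y,M) = M/(p_x + 3·p_y), y* = 3·M/(p_x + 3·p_y).
Here 10 + 3·6.5 = 29.5, giving x* = 4.9492 and y* = 14.8475.
Utility at the optimum: U(4.9492, 14.8475) = 4.9492.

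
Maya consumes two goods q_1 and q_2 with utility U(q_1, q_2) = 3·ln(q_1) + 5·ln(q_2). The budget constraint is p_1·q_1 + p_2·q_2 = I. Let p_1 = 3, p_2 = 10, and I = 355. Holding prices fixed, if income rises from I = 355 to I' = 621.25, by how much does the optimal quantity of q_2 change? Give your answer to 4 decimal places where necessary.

MU_q_1/MU_q_2 = (3·q_2)/(5·q_1); tangency sets this equal to p_1/p_2.
So 3·p_2·q_2 = 5·p_1·q_1; combined with the budget, a share 0.375 of income goes to q_1.
Demand: q_1*(p_1,p_2,I) = 0.375·I/p_1 and q_2* = 0.625·I/p_2.
At p_1=3, p_2=10, I=355: q_2* = 0.625·355/10 = 22.1875.
At I' = 621.25: q_2* = 38.8281. Change: 38.8281 − 22.1875 = 16.6406.

Δq_2* = 16.6406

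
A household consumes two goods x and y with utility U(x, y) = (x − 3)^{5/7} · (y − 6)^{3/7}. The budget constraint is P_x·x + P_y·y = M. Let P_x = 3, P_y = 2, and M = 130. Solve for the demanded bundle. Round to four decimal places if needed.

x* = 25.7083, y* = 26.4375

MRS = (5/3)·(y−6)/(x−3). Tangency with P_x/P_y gives y−6 = (3/5)·(P_x/P_y)·(x−3).
Substituting into the budget: x* = 3 + 0.625·(M − 3·P_x − 6·P_y)/P_x, and y* = 6 + 0.375·(…)/P_y.
Discretionary income = 130 − 3·3 − 6·2 = 109; x* = 3 + 0.625·109/3 = 25.7083; y* = 6 + 0.375·109/2 = 26.4375.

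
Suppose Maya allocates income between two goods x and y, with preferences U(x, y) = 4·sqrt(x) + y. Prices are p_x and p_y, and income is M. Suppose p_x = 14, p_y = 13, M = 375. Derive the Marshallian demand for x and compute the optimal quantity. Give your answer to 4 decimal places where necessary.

x* = 3.449

Thus x* = (2·p_y/p_x)² — independent of M — with the rest of income spent on y.
Plugging in: x* = (2·13/14)² = 3.449.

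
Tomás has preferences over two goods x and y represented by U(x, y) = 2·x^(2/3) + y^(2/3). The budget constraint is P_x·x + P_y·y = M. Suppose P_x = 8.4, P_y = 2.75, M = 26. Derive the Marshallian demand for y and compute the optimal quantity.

y* = 5.0901

MRS = MU_x/MU_y = 2·(y/x)^(1/3). Set equal to P_x/P_y.
Solve for the ratio: y/x = [(1/2)·P_x/P_y]^(3).
With the ratio pinned down, the budget gives x* = M/(P_x + P_y·(y/x)) and y* = (y/x)·x*.
Numerically y/x = 3.562458, so x* = 26/(8.4 + 2.75·3.562458) = 1.4288 and y* = 3.562458·1.4288 = 5.0901.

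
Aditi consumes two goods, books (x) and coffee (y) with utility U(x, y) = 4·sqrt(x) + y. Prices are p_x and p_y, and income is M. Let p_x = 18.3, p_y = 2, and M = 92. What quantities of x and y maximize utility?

Utility is quasi-linear in y; the FOC for x is 2/√x = p_x/p_y.
Thus x* = (2·p_y/p_x)² — independent of M — with the rest of income spent on y.
Plugging in: x* = (2·2/18.3)² = 0.0478, y* = 45.5628.

x* = 0.0478, y* = 45.5628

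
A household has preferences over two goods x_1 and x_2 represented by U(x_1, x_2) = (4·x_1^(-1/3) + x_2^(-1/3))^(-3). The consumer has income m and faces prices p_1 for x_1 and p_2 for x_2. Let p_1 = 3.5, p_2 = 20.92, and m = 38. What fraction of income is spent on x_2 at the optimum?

MRS = MU_x_1/MU_x_2 = 4·(x_2/x_1)^(4/3). Set equal to p_1/p_2.
Hence x_2/x_1 = ((1/4)·p_1/p_2)^(1/(4/3)), i.e. raised to the 0.75 power.
Substitute x_2 = (x_2/x_1)·x_1 into the budget: x_1* = m/(p_1 + p_2·(x_2/x_1)).
Numerically x_2/x_1 = 0.092488, so x_1* = 38/(3.5 + 20.92·0.092488) = 6.9919 and x_2* = 0.092488·6.9919 = 0.6467.
Expenditure on x_2: 20.92·0.6467 = 13.5283; share = 0.356.

share on x_2 = 0.356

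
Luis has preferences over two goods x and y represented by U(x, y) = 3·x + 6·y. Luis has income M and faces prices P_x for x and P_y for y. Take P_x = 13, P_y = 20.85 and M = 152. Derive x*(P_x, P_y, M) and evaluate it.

Perfect substitutes: compare marginal utility per dollar. 3/P_x vs 6/P_y → 0.2308 vs 0.2878.
y gives more utility per dollar, so spend all income on y: y* = M/P_y, x* = 0.
Numerically: x* = 0, y* = 7.2902.

x* = 0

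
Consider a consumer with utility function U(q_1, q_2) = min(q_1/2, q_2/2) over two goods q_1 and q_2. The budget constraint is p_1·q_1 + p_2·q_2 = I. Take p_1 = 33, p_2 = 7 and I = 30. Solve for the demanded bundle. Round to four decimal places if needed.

With perfect complements, no substitution: consume in ratio q_1:q_2 = 2:2.
Budget: p_1·q_1 + p_2·q_1 = I, so (2·p_1 + 2·p_2)·q_1 = 2·I.
Demand: q_1*(p_1,p_2,I) = 2·I/(2·p_1 + 2·p_2), q_2* = 2·I/(2·p_1 + 2·p_2).
Here 2·33 + 2·7 = 80, giving q_1* = 0.75 and q_2* = 0.75.

q_1* = 0.75, q_2* = 0.75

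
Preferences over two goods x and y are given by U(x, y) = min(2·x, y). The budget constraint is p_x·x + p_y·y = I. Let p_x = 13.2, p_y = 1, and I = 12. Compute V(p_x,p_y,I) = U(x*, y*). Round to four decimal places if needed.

With perfect complements, no substitution: consume in ratio x:y = 1:2.
Budget: p_x·x + p_y·2·x = I, so (p_x + 2·p_y)·x = I.
Demand: x*(p_x,p_y,I) = I/(p_x + 2·p_y), y* = 2·I/(p_x + 2·p_y).
Here 13.2 + 2·1 = 15.2, giving x* = 0.7895 and y* = 1.5789.
Utility at the optimum: U(0.7895, 1.5789) = 1.5789.

V = 1.5789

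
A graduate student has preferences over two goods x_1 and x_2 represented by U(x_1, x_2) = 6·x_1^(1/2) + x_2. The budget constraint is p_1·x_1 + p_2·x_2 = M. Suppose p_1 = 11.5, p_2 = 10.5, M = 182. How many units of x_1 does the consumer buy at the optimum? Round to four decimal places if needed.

x_1* = 7.5028

Utility is quasi-linear in x_2; the FOC for x_1 is 3/√x_1 = p_1/p_2.
Thus x_1* = (3·p_2/p_1)² — independent of M — with the rest of income spent on x_2.
Plugging in: x_1* = (3·10.5/11.5)² = 7.5028.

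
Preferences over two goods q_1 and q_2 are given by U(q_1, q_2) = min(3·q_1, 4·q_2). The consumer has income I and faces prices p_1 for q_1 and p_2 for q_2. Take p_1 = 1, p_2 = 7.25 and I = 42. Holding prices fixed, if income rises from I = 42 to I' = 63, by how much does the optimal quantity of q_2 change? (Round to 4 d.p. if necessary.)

Leontief preferences: the optimum is at the kink where q_1/4 = q_2/3, i.e. q_2 = (3/4)·q_1.
Budget: p_1·q_1 + p_2·(3/4)·q_1 = I, so (4·p_1 + 3·p_2)·q_1 = 4·I.
Demand: q_1*(p_1,p_2,I) = 4·I/(4·p_1 + 3·p_2), q_2* = 3·I/(4·p_1 + 3·p_2).
Here 4·1 + 3·7.25 = 25.75, giving q_2* = 4.8932.
At I' = 63: q_2* = 7.3398. Change: 7.3398 − 4.8932 = 2.4466.

Δq_2* = 2.4466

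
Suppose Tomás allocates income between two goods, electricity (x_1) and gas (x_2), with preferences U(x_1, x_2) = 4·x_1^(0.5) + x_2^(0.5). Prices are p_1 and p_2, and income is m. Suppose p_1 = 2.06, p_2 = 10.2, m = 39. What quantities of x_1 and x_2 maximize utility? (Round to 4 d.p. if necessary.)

From the CES first-order condition, 4·(x_2/x_1)^(0.5) = p_1/p_2.
Hence x_2/x_1 = ((1/4)·p_1/p_2)^(1/(0.5)), i.e. raised to the 2 power.
Substitute x_2 = (x_2/x_1)·x_1 into the budget: x_1* = m/(p_1 + p_2·(x_2/x_1)).
Numerically x_2/x_1 = 0.002549, so x_1* = 39/(2.06 + 10.2·0.002549) = 18.696 and x_2* = 0.002549·18.696 = 0.0477.

x_1* = 18.696, x_2* = 0.0477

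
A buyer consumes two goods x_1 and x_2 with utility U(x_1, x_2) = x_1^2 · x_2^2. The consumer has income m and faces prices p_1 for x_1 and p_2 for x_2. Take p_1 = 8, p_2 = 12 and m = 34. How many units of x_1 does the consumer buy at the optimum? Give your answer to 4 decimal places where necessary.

MU_x_1/MU_x_2 = (2·x_2)/(2·x_1); tangency sets this equal to p_1/p_2.
Rearranging, p_2·x_2 = p_1·x_1. Substituting into the budget gives p_1·x_1·(1 + 1) = m.
Demand: x_1*(p_1,p_2,m) = 0.5·m/p_1 and x_2* = 0.5·m/p_2.
At p_1=8, p_2=12, m=34: x_1* = 0.5·34/8 = 2.125.

x_1* = 2.125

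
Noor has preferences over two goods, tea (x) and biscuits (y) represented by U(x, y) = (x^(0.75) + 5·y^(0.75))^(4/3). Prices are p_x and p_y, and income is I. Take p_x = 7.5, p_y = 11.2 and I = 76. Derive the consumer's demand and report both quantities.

x* = 0.0537, y* = 6.7497

From the CES first-order condition, (1/5)·(y/x)^(0.25) = p_x/p_y.
Hence y/x = (5·p_x/p_y)^(1/(0.25)), i.e. raised to the 4 power.
With the ratio pinned down, the budget gives x* = I/(p_x + p_y·(y/x)) and y* = (y/x)·x*.
Numerically y/x = 125.676182, so x* = 76/(7.5 + 11.2·125.676182) = 0.0537 and y* = 125.676182·0.0537 = 6.7497.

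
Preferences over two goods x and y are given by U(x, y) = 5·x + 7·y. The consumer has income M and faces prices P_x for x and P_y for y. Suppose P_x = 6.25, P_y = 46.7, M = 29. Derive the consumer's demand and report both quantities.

x* = 4.64, y* = 0

x gives more utility per dollar, so spend all income on x: x* = M/P_x, y* = 0.
Numerically: x* = 4.64, y* = 0.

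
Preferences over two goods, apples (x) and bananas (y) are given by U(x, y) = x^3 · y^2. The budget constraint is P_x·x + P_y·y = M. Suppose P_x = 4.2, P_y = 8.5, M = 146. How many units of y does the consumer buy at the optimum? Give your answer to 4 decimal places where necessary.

The MRS is (3/2)·y/x. Set MRS = P_x/P_y.
Rearranging, P_y·y = (2/3)·P_x·x. Substituting into the budget gives P_x·x·(1 + (2/3)) = M.
Demand: x*(P_x,P_y,M) = 0.6·M/P_x and y* = 0.4·M/P_y.
At P_x=4.2, P_y=8.5, M=146: y* = 0.4·146/8.5 = 6.8706.

y* = 6.8706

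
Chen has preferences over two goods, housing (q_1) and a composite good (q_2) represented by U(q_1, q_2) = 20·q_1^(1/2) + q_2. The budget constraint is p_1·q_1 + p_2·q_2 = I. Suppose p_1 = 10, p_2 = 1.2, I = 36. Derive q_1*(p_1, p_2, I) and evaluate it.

Utility is quasi-linear in q_2; the FOC for q_1 is 10/√q_1 = p_1/p_2.
Solve: √q_1 = 10·p_2/p_1, so q_1*(p_1,p_2) = (10·p_2/p_1)², and q_2* = (I − p_1·q_1*)/p_2.
Plugging in: q_1* = (10·1.2/10)² = 1.44.

q_1* = 1.44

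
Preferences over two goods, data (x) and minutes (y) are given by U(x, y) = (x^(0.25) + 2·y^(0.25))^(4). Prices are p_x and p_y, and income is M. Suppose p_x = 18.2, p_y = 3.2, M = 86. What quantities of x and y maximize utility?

With the ratio pinned down, the budget gives x* = M/(p_x + p_y·(y/x)) and y* = (y/x)·x*.
Numerically y/x = 25.582042, so x* = 86/(18.2 + 3.2·25.582042) = 0.8595 and y* = 25.582042·0.8595 = 21.9868.

x* = 0.8595, y* = 21.9868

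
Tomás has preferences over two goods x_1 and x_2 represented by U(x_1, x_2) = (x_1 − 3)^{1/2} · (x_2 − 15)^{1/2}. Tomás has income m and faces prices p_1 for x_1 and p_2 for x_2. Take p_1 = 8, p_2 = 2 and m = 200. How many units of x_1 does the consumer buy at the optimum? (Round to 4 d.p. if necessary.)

x_1* = 12.125

Let x_1' = x_1−3, x_2' = x_2−15. MRS = x_2'/x_1' = p_1/p_2.
Substituting into the budget: x_1* = 3 + 0.5·(m − 3·p_1 − 15·p_2)/p_1, and x_2* = 15 + 0.5·(…)/p_2.
Discretionary income = 200 − 3·8 − 15·2 = 146; x_1* = 3 + 0.5·146/8 = 12.125.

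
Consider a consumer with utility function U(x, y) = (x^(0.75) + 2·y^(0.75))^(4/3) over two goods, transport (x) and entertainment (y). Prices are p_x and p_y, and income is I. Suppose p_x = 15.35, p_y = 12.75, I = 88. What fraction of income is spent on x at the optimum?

From the CES first-order condition, (1/2)·(y/x)^(0.25) = p_x/p_y.
Hence y/x = (2·p_x/p_y)^(1/(0.25)), i.e. raised to the 4 power.
With the ratio pinned down, the budget gives x* = I/(p_x + p_y·(y/x)) and y* = (y/x)·x*.
Numerically y/x = 33.613425, so x* = 88/(15.35 + 12.75·33.613425) = 0.1982 and y* = 33.613425·0.1982 = 6.6633.
Expenditure on x: 15.35·0.1982 = 3.0429; share = 0.0346.

share on x = 0.0346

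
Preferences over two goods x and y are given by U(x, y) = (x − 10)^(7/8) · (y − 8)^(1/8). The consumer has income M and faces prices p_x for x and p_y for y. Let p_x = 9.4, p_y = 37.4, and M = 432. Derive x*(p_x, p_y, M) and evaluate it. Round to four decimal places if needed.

This is Cobb-Douglas in (x−10, y−8): tangency gives 0.875·p_y·(y−8) = 0.125·p_x·(x−10).
After buying the subsistence bundle (10, 8), a share 0.875 of the remaining income goes to x: x* = 10 + 0.875·(M − 10p_x − 8p_y)/p_x.
Discretionary income = 432 − 10·9.4 − 8·37.4 = 38.8; x* = 10 + 0.875·38.8/9.4 = 13.6117.

x* = 13.6117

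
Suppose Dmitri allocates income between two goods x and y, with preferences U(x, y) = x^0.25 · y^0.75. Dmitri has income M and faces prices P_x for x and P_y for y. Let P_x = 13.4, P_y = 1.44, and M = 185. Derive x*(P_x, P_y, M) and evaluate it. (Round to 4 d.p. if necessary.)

MU_x/MU_y = (0.25·y)/(0.75·x); tangency sets this equal to P_x/P_y.
Rearranging, P_y·y = 3·P_x·x. Substituting into the budget gives P_x·x·(1 + 3) = M.
Demand: x*(P_x,P_y,M) = 0.25·M/P_x and y* = 0.75·M/P_y.
At P_x=13.4, P_y=1.44, M=185: x* = 0.25·185/13.4 = 3.4515.

x* = 3.4515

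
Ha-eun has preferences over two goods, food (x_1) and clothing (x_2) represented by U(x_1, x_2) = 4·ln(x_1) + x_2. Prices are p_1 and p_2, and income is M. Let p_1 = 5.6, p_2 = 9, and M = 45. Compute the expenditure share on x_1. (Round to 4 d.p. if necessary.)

MU_x_1 = 4/x_1, MU_x_2 = 1. Tangency: 4/x_1 = p_1/p_2.
So x_1*(p_1,p_2) = 4·p_2/p_1, independent of income; and x_2* = (M − 4·p_2)/p_2.
At the given prices: x_1* = 4·9/5.6 = 6.4286, and x_2* = 1.
Expenditure on x_1: 5.6·6.4286 = 36; share = 0.8.

share on x_1 = 0.8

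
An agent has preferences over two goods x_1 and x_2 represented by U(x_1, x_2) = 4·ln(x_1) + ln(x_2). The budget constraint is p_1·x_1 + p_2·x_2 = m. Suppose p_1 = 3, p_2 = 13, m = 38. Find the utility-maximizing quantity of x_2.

x_2* = 0.5846

The MRS is 4·x_2/x_1. Set MRS = p_1/p_2.
Rearranging, p_2·x_2 = (1/4)·p_1·x_1. Substituting into the budget gives p_1·x_1·(1 + (1/4)) = m.
Demand: x_1*(p_1,p_2,m) = 0.8·m/p_1 and x_2* = 0.2·m/p_2.
At p_1=3, p_2=13, m=38: x_2* = 0.2·38/13 = 0.5846.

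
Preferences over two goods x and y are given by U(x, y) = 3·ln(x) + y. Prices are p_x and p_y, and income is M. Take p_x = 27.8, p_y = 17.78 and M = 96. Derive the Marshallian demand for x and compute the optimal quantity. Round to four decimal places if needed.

Set MRS = p_x/p_y: (3/x)/1 = p_x/p_y.
So x*(p_x,p_y) = 3·p_y/p_x, independent of income; and y* = (M − 3·p_y)/p_y.
At the given prices: x* = 3·17.78/27.8 = 1.9187.

x* = 1.9187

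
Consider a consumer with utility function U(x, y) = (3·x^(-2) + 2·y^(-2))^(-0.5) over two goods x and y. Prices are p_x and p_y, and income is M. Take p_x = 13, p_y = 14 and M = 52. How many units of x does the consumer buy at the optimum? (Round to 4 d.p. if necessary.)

x* = 2.0857

MRS = MU_x/MU_y = (3/2)·(y/x)^(3). Set equal to p_x/p_y.
Solve for the ratio: y/x = [(2/3)·p_x/p_y]^(1/3).
Substitute y = (y/x)·x into the budget: x* = M/(p_x + p_y·(y/x)).
Numerically y/x = 0.852265, so x* = 52/(13 + 14·0.852265) = 2.0857.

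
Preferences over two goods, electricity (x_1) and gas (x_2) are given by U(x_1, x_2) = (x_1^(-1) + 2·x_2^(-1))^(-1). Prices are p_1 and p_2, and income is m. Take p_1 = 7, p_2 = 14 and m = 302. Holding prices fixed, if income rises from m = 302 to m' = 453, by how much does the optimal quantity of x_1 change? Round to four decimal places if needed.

MRS = MU_x_1/MU_x_2 = (1/2)·(x_2/x_1)^(2). Set equal to p_1/p_2.
Solve for the ratio: x_2/x_1 = [2·p_1/p_2]^(0.5).
With the ratio pinned down, the budget gives x_1* = m/(p_1 + p_2·(x_2/x_1)) and x_2* = (x_2/x_1)·x_1*.
Numerically x_2/x_1 = 1, so x_1* = 302/(7 + 14·1) = 14.381.
At m' = 453: x_1* = 21.5714. Change: 21.5714 − 14.381 = 7.1905.

Δx_1* = 7.1905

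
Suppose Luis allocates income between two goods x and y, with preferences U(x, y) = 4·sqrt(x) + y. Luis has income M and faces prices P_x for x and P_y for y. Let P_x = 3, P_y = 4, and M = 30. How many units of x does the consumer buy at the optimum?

Utility is quasi-linear in y; the FOC for x is 2/√x = P_x/P_y.
Thus x* = (2·P_y/P_x)² — independent of M — with the rest of income spent on y.
Plugging in: x* = (2·4/3)² = 7.1111.

x* = 7.1111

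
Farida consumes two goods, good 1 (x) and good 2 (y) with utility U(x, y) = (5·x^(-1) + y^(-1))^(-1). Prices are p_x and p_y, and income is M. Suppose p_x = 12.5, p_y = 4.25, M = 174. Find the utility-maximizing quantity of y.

y* = 8.468

MRS = MU_x/MU_y = 5·(y/x)^(2). Set equal to p_x/p_y.
Solve for the ratio: y/x = [(1/5)·p_x/p_y]^(0.5).
Substitute y = (y/x)·x into the budget: x* = M/(p_x + p_y·(y/x)).
Numerically y/x = 0.766965, so x* = 174/(12.5 + 4.25·0.766965) = 11.0409 and y* = 0.766965·11.0409 = 8.468.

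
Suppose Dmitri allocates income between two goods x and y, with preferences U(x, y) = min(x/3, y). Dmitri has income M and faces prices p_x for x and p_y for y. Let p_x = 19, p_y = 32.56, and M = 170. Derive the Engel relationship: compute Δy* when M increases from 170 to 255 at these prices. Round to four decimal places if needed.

With perfect complements, no substitution: consume in ratio x:y = 3:1.
Budget: p_x·x + p_y·(1/3)·x = M, so (3·p_x + p_y)·x = 3·M.
Demand: x*(p_x,p_y,M) = 3·M/(3·p_x + p_y), y* = M/(3·p_x + p_y).
Here 3·19 + 32.56 = 89.56, giving y* = 1.8982.
At M' = 255: y* = 2.8473. Change: 2.8473 − 1.8982 = 0.9491.

Δy* = 0.9491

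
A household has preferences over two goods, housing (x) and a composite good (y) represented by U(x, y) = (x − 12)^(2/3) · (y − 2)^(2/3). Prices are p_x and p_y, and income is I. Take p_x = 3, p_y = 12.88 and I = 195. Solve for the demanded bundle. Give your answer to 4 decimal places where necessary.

x* = 34.2067, y* = 7.1724

Substituting into the budget: x* = 12 + 0.5·(I − 12·p_x − 2·p_y)/p_x, and y* = 2 + 0.5·(…)/p_y.
Discretionary income = 195 − 12·3 − 2·12.88 = 133.24; x* = 12 + 0.5·133.24/3 = 34.2067; y* = 2 + 0.5·133.24/12.88 = 7.1724.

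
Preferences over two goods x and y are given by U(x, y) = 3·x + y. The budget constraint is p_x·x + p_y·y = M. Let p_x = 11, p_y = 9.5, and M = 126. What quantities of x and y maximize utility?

Perfect substitutes: compare marginal utility per dollar. 3/p_x vs 1/p_y → 0.2727 vs 0.1053.
x gives more utility per dollar, so spend all income on x: x* = M/p_x, y* = 0.
Numerically: x* = 11.4545, y* = 0.

x* = 11.4545, y* = 0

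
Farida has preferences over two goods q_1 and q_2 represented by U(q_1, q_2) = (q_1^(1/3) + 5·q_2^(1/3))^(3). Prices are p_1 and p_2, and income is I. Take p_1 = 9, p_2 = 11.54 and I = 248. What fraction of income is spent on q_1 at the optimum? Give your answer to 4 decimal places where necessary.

share on q_1 = 0.092

MRS = MU_q_1/MU_q_2 = (1/5)·(q_2/q_1)^(2/3). Set equal to p_1/p_2.
Solve for the ratio: q_2/q_1 = [5·p_1/p_2]^(1.5).
Substitute q_2 = (q_2/q_1)·q_1 into the budget: q_1* = I/(p_1 + p_2·(q_2/q_1)).
Numerically q_2/q_1 = 7.700343, so q_1* = 248/(9 + 11.54·7.700343) = 2.5342 and q_2* = 7.700343·2.5342 = 19.5141.
Expenditure on q_1: 9·2.5342 = 22.8076; share = 0.092.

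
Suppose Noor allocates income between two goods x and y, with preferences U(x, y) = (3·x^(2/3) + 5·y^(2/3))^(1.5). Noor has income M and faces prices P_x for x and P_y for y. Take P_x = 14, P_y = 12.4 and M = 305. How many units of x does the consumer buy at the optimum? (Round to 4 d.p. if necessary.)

x* = 3.1567

Numerically y/x = 6.662931, so x* = 305/(14 + 12.4·6.662931) = 3.1567.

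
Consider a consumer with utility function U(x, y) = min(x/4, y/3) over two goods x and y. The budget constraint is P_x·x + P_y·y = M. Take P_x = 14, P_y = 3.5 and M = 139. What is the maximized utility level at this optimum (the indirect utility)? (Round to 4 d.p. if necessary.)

V = 2.0902

Leontief preferences: the optimum is at the kink where x/4 = y/3, i.e. y = (3/4)·x.
Budget: P_x·x + P_y·(3/4)·x = M, so (4·P_x + 3·P_y)·x = 4·M.
Demand: x*(P_x,P_y,M) = 4·M/(4·P_x + 3·P_y), y* = 3·M/(4·P_x + 3·P_y).
Here 4·14 + 3·3.5 = 66.5, giving x* = 8.3609 and y* = 6.2707.
Utility at the optimum: U(8.3609, 6.2707) = 2.0902.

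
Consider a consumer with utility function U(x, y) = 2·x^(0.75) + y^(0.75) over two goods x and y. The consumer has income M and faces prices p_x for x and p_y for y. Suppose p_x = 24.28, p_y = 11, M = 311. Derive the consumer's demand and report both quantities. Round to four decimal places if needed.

x* = 7.6603, y* = 11.3644

Substitute y = (y/x)·x into the budget: x* = M/(p_x + p_y·(y/x)).
Numerically y/x = 1.483556, so x* = 311/(24.28 + 11·1.483556) = 7.6603 and y* = 1.483556·7.6603 = 11.3644.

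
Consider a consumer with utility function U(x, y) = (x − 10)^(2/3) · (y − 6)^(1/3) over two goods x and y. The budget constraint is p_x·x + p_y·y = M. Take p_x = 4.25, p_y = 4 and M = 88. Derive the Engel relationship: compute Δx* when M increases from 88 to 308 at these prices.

Let x' = x−10, y' = y−6. MRS = 2·y'/x' = p_x/p_y.
Substituting into the budget: x* = 10 + 2/3·(M − 10·p_x − 6·p_y)/p_x, and y* = 6 + 1/3·(…)/p_y.
Discretionary income = 88 − 10·4.25 − 6·4 = 21.5; x* = 10 + 2/3·21.5/4.25 = 13.3725.
At M' = 308: x* = 47.8824. Change: 47.8824 − 13.3725 = 34.5098.

Δx* = 34.5098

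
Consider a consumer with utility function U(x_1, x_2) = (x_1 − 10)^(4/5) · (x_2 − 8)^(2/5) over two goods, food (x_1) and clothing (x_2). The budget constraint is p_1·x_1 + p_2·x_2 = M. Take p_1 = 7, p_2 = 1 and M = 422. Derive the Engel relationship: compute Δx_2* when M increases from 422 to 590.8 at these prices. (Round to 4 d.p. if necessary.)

Let x_1' = x_1−10, x_2' = x_2−8. MRS = 2·x_2'/x_1' = p_1/p_2.
After buying the subsistence bundle (10, 8), a share 2/3 of the remaining income goes to x_1: x_1* = 10 + 2/3·(M − 10p_1 − 8p_2)/p_1.
Discretionary income = 422 − 10·7 − 8·1 = 344; x_2* = 8 + 1/3·344/1 = 122.6667.
At M' = 590.8: x_2* = 178.9333. Change: 178.9333 − 122.6667 = 56.2667.

Δx_2* = 56.2667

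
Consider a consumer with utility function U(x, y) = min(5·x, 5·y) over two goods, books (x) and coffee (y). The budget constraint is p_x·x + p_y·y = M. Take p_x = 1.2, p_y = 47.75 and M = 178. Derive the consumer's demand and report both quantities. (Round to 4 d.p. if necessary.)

x* = 3.6364, y* = 3.6364

With perfect complements, no substitution: consume in ratio x:y = 5:5.
Budget: p_x·x + p_y·x = M, so (5·p_x + 5·p_y)·x = 5·M.
Demand: x*(p_x,p_y,M) = 5·M/(5·p_x + 5·p_y), y* = 5·M/(5·p_x + 5·p_y).
Here 5·1.2 + 5·47.75 = 244.75, giving x* = 3.6364 and y* = 3.6364.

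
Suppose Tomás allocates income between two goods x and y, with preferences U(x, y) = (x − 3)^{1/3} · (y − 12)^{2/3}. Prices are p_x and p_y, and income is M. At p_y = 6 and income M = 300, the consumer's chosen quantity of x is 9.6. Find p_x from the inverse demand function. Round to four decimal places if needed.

p_x = 10

MRS = (1/2)·(y−12)/(x−3). Tangency with p_x/p_y gives y−12 = 2·(p_x/p_y)·(x−3).
After buying the subsistence bundle (3, 12), a share 1/3 of the remaining income goes to x: x* = 3 + 1/3·(M − 3p_x − 12p_y)/p_x.
Set x* = 9.6 in the demand function and solve for p_x: p_x = 10.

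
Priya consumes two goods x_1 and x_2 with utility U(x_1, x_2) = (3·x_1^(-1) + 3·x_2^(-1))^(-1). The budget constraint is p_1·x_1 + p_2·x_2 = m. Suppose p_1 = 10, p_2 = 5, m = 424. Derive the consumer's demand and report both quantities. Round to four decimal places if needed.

x_1* = 24.8373, x_2* = 35.1253

From the CES first-order condition, (x_2/x_1)^(2) = p_1/p_2.
Hence x_2/x_1 = (p_1/p_2)^(1/(2)), i.e. raised to the 0.5 power.
With the ratio pinned down, the budget gives x_1* = m/(p_1 + p_2·(x_2/x_1)) and x_2* = (x_2/x_1)·x_1*.
Numerically x_2/x_1 = 1.414214, so x_1* = 424/(10 + 5·1.414214) = 24.8373 and x_2* = 1.414214·24.8373 = 35.1253.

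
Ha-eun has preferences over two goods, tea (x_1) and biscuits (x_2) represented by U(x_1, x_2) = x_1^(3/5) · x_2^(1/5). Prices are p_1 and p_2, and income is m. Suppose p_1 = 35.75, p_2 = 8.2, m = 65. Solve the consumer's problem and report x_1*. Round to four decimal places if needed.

Demand: x_1*(p_1,p_2,m) = 0.75·m/p_1 and x_2* = 0.25·m/p_2.
At p_1=35.75, p_2=8.2, m=65: x_1* = 0.75·65/35.75 = 1.3636.

x_1* = 1.3636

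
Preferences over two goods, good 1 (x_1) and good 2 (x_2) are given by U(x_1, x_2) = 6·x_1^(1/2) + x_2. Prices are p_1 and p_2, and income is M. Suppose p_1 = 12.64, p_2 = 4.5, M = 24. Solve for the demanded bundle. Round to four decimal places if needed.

Thus x_1* = (3·p_2/p_1)² — independent of M — with the rest of income spent on x_2.
Plugging in: x_1* = (3·4.5/12.64)² = 1.1407, x_2* = 2.1292.

x_1* = 1.1407, x_2* = 2.1292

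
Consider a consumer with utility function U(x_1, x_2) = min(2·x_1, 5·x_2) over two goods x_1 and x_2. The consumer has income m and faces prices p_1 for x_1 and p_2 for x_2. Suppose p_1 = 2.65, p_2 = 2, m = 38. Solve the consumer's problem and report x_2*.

x_2* = 4.4058

Demand: x_1*(p_1,p_2,m) = 5·m/(5·p_1 + 2·p_2), x_2* = 2·m/(5·p_1 + 2·p_2).
Here 5·2.65 + 2·2 = 17.25, giving x_2* = 4.4058.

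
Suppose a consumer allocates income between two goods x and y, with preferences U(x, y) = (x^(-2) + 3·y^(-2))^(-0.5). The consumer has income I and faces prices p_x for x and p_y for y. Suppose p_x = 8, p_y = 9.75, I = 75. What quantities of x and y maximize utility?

x* = 3.5437, y* = 4.7847

MU_x ∝ x^(-3), MU_y ∝ 3·y^(-3), so MRS = (1/3)·(y/x)^(3) = p_x/p_y.
Solve for the ratio: y/x = [3·p_x/p_y]^(1/3).
With the ratio pinned down, the budget gives x* = I/(p_x + p_y·(y/x)) and y* = (y/x)·x*.
Numerically y/x = 1.350213, so x* = 75/(8 + 9.75·1.350213) = 3.5437 and y* = 1.350213·3.5437 = 4.7847.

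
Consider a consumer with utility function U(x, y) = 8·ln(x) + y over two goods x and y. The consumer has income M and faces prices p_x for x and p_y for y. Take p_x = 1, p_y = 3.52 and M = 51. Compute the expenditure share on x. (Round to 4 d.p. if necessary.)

MU_x = 8/x, MU_y = 1. Tangency: 8/x = p_x/p_y.
So x*(p_x,p_y) = 8·p_y/p_x, independent of income; and y* = (M − 8·p_y)/p_y.
At the given prices: x* = 8·3.52/1 = 28.16, and y* = 6.4886.
Expenditure on x: 1·28.16 = 28.16; share = 0.5522.

share on x = 0.5522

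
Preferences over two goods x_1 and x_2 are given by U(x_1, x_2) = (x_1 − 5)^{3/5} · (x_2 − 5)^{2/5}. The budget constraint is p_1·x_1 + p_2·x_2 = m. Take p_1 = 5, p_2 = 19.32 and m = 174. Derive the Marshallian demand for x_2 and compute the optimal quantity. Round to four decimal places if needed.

x_2* = 6.0849

Substituting into the budget: x_1* = 5 + 0.6·(m − 5·p_1 − 5·p_2)/p_1, and x_2* = 5 + 0.4·(…)/p_2.
Discretionary income = 174 − 5·5 − 5·19.32 = 52.4; x_2* = 5 + 0.4·52.4/19.32 = 6.0849.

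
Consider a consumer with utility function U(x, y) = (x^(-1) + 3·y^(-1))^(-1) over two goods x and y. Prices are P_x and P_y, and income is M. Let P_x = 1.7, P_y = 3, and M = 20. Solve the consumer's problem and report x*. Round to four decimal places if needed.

x* = 3.5641

MU_x ∝ x^(-2), MU_y ∝ 3·y^(-2), so MRS = (1/3)·(y/x)^(2) = P_x/P_y.
Solve for the ratio: y/x = [3·P_x/P_y]^(0.5).
With the ratio pinned down, the budget gives x* = M/(P_x + P_y·(y/x)) and y* = (y/x)·x*.
Numerically y/x = 1.30384, so x* = 20/(1.7 + 3·1.30384) = 3.5641.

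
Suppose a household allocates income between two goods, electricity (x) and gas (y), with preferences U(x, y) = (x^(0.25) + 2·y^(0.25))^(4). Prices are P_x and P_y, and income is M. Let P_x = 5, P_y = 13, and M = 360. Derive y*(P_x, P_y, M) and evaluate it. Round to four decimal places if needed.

y* = 17.9157

MU_x ∝ x^(-0.75), MU_y ∝ 2·y^(-0.75), so MRS = (1/2)·(y/x)^(0.75) = P_x/P_y.
Solve for the ratio: y/x = [2·P_x/P_y]^(4/3).
With the ratio pinned down, the budget gives x* = M/(P_x + P_y·(y/x)) and y* = (y/x)·x*.
Numerically y/x = 0.704816, so x* = 360/(5 + 13·0.704816) = 25.4191 and y* = 0.704816·25.4191 = 17.9157.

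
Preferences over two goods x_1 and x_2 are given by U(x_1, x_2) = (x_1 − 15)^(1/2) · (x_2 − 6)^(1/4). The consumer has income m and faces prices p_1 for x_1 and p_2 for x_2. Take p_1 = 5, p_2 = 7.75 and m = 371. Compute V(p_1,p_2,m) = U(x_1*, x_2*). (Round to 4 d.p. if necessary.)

V = 10.4392

Let x_1' = x_1−15, x_2' = x_2−6. MRS = 2·x_2'/x_1' = p_1/p_2.
After buying the subsistence bundle (15, 6), a share 2/3 of the remaining income goes to x_1: x_1* = 15 + 2/3·(m − 15p_1 − 6p_2)/p_1.
Discretionary income = 371 − 15·5 − 6·7.75 = 249.5; x_1* = 15 + 2/3·249.5/5 = 48.2667; x_2* = 6 + 1/3·249.5/7.75 = 16.7312.
Utility at the optimum: U(48.2667, 16.7312) = 10.4392.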